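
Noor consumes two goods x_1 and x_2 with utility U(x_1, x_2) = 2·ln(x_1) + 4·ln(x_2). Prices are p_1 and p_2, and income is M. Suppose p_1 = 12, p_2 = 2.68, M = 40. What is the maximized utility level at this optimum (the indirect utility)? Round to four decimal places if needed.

V = 9.4011

Tangency: MRS = (1/2)·x_2/x_1 = p_1/p_2.
Rearranging, p_2·x_2 = 2·p_1·x_1. Substituting into the budget gives p_1·x_1·(1 + 2) = M.
Demand: x_1*(p_1,p_2,M) = 1/3·M/p_1 and x_2* = 2/3·M/p_2.
At p_1=12, p_2=2.68, M=40: x_1* = 1/3·40/12 = 1.1111, x_2* = 9.9502.
Utility at the optimum: U(1.1111, 9.9502) = 9.4011.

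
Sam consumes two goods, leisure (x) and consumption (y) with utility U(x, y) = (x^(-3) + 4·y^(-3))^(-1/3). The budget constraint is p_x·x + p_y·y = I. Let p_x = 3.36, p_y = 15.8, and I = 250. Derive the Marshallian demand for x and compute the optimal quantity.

From the CES first-order condition, (1/4)·(y/x)^(4) = p_x/p_y.
Solve for the ratio: y/x = [4·p_x/p_y]^(0.25).
Substitute y = (y/x)·x into the budget: x* = I/(p_x + p_y·(y/x)).
Numerically y/x = 0.960363, so x* = 250/(3.36 + 15.8·0.960363) = 13.4889.

x* = 13.4889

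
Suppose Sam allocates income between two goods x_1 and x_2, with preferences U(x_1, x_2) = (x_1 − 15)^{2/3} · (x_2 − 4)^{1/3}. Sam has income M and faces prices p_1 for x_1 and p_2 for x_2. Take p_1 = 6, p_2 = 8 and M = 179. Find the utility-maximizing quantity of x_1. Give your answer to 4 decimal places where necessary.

x_1* = 21.3333

This is Cobb-Douglas in (x_1−15, x_2−4): tangency gives 2/3·p_2·(x_2−4) = 1/3·p_1·(x_1−15).
Substituting into the budget: x_1* = 15 + 2/3·(M − 15·p_1 − 4·p_2)/p_1, and x_2* = 4 + 1/3·(…)/p_2.
Discretionary income = 179 − 15·6 − 4·8 = 57; x_1* = 15 + 2/3·57/6 = 21.3333.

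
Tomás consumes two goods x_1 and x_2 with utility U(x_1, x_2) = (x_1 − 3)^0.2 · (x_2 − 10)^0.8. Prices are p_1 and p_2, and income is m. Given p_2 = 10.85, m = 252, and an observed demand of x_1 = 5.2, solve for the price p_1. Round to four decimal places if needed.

This is Cobb-Douglas in (x_1−3, x_2−10): tangency gives 0.2·p_2·(x_2−10) = 0.8·p_1·(x_1−3).
Substituting into the budget: x_1* = 3 + 0.2·(m − 3·p_1 − 10·p_2)/p_1, and x_2* = 10 + 0.8·(…)/p_2.
Set x_1* = 5.2 in the demand function and solve for p_1: p_1 = 10.25.

p_1 = 10.25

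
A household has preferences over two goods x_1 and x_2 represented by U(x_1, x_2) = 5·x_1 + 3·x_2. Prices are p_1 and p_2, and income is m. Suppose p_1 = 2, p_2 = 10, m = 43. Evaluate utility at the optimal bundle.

V = 107.5

Linear utility — the consumer picks whichever good has higher MU/price: 5/2 = 2.5 vs 3/10 = 0.3.
x_1 gives more utility per dollar, so spend all income on x_1: x_1* = m/p_1, x_2* = 0.
Numerically: x_1* = 21.5, x_2* = 0.
Utility at the optimum: U(21.5, 0) = 107.5.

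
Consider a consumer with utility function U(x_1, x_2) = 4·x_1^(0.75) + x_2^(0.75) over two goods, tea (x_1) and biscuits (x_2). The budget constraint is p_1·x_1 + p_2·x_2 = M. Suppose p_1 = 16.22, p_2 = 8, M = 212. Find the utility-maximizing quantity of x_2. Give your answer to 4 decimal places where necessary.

MRS = MU_x_1/MU_x_2 = 4·(x_2/x_1)^(0.25). Set equal to p_1/p_2.
Hence x_2/x_1 = ((1/4)·p_1/p_2)^(1/(0.25)), i.e. raised to the 4 power.
Substitute x_2 = (x_2/x_1)·x_1 into the budget: x_1* = M/(p_1 + p_2·(x_2/x_1)).
Numerically x_2/x_1 = 0.066009, so x_1* = 212/(16.22 + 8·0.066009) = 12.6582 and x_2* = 0.066009·12.6582 = 0.8356.

x_2* = 0.8356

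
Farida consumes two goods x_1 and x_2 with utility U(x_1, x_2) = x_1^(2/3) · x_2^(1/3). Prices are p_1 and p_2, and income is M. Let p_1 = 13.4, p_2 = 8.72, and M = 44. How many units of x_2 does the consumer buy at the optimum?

MU_x_1/MU_x_2 = (2/3·x_2)/(1/3·x_1); tangency sets this equal to p_1/p_2.
Rearranging, p_2·x_2 = (1/2)·p_1·x_1. Substituting into the budget gives p_1·x_1·(1 + (1/2)) = M.
Demand: x_1*(p_1,p_2,M) = 2/3·M/p_1 and x_2* = 1/3·M/p_2.
At p_1=13.4, p_2=8.72, M=44: x_2* = 1/3·44/8.72 = 1.682.

x_2* = 1.682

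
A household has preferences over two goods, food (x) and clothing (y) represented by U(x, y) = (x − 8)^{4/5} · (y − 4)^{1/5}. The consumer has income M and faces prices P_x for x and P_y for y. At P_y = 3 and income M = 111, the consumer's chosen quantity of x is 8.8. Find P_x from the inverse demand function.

Let x' = x−8, y' = y−4. MRS = 4·y'/x' = P_x/P_y.
Substituting into the budget: x* = 8 + 0.8·(M − 8·P_x − 4·P_y)/P_x, and y* = 4 + 0.2·(…)/P_y.
Set x* = 8.8 in the demand function and solve for P_x: P_x = 11.

P_x = 11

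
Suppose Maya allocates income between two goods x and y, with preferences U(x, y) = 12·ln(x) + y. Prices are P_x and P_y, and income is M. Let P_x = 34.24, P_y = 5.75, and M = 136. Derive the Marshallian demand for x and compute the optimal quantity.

Set MRS = P_x/P_y: (12/x)/1 = P_x/P_y.
So x*(P_x,P_y) = 12·P_y/P_x, independent of income; and y* = (M − 12·P_y)/P_y.
At the given prices: x* = 12·5.75/34.24 = 2.0152.

x* = 2.0152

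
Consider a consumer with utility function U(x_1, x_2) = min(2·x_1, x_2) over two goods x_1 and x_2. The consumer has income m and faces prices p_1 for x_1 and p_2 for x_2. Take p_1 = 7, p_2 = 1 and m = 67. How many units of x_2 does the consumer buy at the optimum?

Leontief preferences: the optimum is at the kink where x_1/1 = x_2/2, i.e. x_2 = 2·x_1.
Budget: p_1·x_1 + p_2·2·x_1 = m, so (p_1 + 2·p_2)·x_1 = m.
Demand: x_1*(p_1,p_2,m) = m/(p_1 + 2·p_2), x_2* = 2·m/(p_1 + 2·p_2).
Here 7 + 2·1 = 9, giving x_2* = 14.8889.

x_2* = 14.8889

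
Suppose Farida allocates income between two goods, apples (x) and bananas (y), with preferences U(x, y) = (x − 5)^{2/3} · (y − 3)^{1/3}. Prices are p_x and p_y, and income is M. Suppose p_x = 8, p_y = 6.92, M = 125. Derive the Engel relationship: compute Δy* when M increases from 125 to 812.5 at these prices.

This is Cobb-Douglas in (x−5, y−3): tangency gives 2/3·p_y·(y−3) = 1/3·p_x·(x−5).
After buying the subsistence bundle (5, 3), a share 2/3 of the remaining income goes to x: x* = 5 + 2/3·(M − 5p_x − 3p_y)/p_x.
Discretionary income = 125 − 5·8 − 3·6.92 = 64.24; y* = 3 + 1/3·64.24/6.92 = 6.0944.
At M' = 812.5: y* = 39.211. Change: 39.211 − 6.0944 = 33.1166.

Δy* = 33.1166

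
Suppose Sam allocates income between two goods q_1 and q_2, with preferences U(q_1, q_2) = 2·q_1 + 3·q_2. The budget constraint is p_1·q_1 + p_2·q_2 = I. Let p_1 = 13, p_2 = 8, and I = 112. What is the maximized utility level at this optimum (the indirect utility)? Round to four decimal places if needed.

Perfect substitutes: compare marginal utility per dollar. 2/p_1 vs 3/p_2 → 0.1538 vs 0.375.
q_2 gives more utility per dollar, so spend all income on q_2: q_2* = I/p_2, q_1* = 0.
Numerically: q_1* = 0, q_2* = 14.
Utility at the optimum: U(0, 14) = 42.

V = 42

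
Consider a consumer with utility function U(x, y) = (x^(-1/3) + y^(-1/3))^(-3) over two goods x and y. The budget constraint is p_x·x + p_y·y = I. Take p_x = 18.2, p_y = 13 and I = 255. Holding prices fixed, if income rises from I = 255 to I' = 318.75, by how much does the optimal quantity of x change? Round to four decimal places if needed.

Substitute y = (y/x)·x into the budget: x* = I/(p_x + p_y·(y/x)).
Numerically y/x = 1.287052, so x* = 255/(18.2 + 13·1.287052) = 7.3.
At I' = 318.75: x* = 9.125. Change: 9.125 − 7.3 = 1.825.

Δx* = 1.825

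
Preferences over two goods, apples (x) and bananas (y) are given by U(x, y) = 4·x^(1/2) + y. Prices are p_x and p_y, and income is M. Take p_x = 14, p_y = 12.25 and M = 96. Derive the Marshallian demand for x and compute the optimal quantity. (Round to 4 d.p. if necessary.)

Utility is quasi-linear in y; the FOC for x is 2/√x = p_x/p_y.
Thus x* = (2·p_y/p_x)² — independent of M — with the rest of income spent on y.
Plugging in: x* = (2·12.25/14)² = 3.0625.

x* = 3.0625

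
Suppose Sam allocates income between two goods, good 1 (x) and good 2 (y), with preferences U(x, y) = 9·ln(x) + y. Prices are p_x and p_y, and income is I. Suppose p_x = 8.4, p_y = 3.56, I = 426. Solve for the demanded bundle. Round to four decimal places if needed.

x* = 3.8143, y* = 110.6629

MU_x = 9/x, MU_y = 1. Tangency: 9/x = p_x/p_y.
So x*(p_x,p_y) = 9·p_y/p_x, independent of income; and y* = (I − 9·p_y)/p_y.
At the given prices: x* = 9·3.56/8.4 = 3.8143, and y* = 110.6629.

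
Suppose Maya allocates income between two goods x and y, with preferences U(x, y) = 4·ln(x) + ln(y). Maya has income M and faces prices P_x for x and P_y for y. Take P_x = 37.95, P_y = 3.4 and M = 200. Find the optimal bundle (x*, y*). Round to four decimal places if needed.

x* = 4.2161, y* = 11.7647

Tangency: MRS = 4·y/x = P_x/P_y.
So 4·P_y·y = P_x·x; combined with the budget, a share 0.8 of income goes to x.
Demand: x*(P_x,P_y,M) = 0.8·M/P_x and y* = 0.2·M/P_y.
At P_x=37.95, P_y=3.4, M=200: x* = 0.8·200/37.95 = 4.2161, y* = 11.7647.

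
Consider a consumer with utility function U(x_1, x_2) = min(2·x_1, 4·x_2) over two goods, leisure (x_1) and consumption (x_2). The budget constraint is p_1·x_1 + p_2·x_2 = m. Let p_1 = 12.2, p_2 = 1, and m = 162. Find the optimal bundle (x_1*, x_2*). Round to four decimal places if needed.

x_1* = 12.7559, x_2* = 6.378

Demand: x_1*(p_1,p_2,m) = 4·m/(4·p_1 + 2·p_2), x_2* = 2·m/(4·p_1 + 2·p_2).
Here 4·12.2 + 2·1 = 50.8, giving x_1* = 12.7559 and x_2* = 6.378.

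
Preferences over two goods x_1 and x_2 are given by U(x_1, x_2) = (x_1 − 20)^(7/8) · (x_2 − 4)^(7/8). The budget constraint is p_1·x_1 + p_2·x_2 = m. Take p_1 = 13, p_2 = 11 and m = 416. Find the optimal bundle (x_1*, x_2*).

Discretionary income = 416 − 20·13 − 4·11 = 112; x_1* = 20 + 0.5·112/13 = 24.3077; x_2* = 4 + 0.5·112/11 = 9.0909.

x_1* = 24.3077, x_2* = 9.0909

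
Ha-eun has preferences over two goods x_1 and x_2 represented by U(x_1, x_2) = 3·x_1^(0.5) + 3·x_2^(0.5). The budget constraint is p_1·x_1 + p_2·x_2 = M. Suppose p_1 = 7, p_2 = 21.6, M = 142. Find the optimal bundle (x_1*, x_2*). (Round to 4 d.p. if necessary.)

MU_x_1 ∝ 3·x_1^(-0.5), MU_x_2 ∝ 3·x_2^(-0.5), so MRS = (x_2/x_1)^(0.5) = p_1/p_2.
Hence x_2/x_1 = (p_1/p_2)^(1/(0.5)), i.e. raised to the 2 power.
With the ratio pinned down, the budget gives x_1* = M/(p_1 + p_2·(x_2/x_1)) and x_2* = (x_2/x_1)·x_1*.
Numerically x_2/x_1 = 0.105024, so x_1* = 142/(7 + 21.6·0.105024) = 15.3207 and x_2* = 0.105024·15.3207 = 1.609.

x_1* = 15.3207, x_2* = 1.609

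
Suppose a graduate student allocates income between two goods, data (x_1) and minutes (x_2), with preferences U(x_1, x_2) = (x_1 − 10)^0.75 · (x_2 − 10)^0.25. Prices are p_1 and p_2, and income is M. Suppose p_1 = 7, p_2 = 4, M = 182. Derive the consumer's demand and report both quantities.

Let x_1' = x_1−10, x_2' = x_2−10. MRS = 3·x_2'/x_1' = p_1/p_2.
After buying the subsistence bundle (10, 10), a share 0.75 of the remaining income goes to x_1: x_1* = 10 + 0.75·(M − 10p_1 − 10p_2)/p_1.
Discretionary income = 182 − 10·7 − 10·4 = 72; x_1* = 10 + 0.75·72/7 = 17.7143; x_2* = 10 + 0.25·72/4 = 14.5.

x_1* = 17.7143, x_2* = 14.5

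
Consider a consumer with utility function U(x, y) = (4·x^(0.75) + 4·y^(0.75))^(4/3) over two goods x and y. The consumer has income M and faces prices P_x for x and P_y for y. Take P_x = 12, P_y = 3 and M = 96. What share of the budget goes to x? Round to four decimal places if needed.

share on x = 0.0154

MRS = MU_x/MU_y = (y/x)^(0.25). Set equal to P_x/P_y.
Hence y/x = (P_x/P_y)^(1/(0.25)), i.e. raised to the 4 power.
With the ratio pinned down, the budget gives x* = M/(P_x + P_y·(y/x)) and y* = (y/x)·x*.
Numerically y/x = 256, so x* = 96/(12 + 3·256) = 0.1231 and y* = 256·0.1231 = 31.5077.
Expenditure on x: 12·0.1231 = 1.4769; share = 0.0154.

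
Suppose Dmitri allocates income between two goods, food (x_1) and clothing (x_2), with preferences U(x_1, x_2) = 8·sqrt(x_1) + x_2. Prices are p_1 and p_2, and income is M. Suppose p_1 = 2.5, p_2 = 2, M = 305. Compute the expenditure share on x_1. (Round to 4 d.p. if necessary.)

share on x_1 = 0.0839

Set MRS = p_1/p_2: 4·x_1^(−1/2) = p_1/p_2.
Solve: √x_1 = 4·p_2/p_1, so x_1*(p_1,p_2) = (4·p_2/p_1)², and x_2* = (M − p_1·x_1*)/p_2.
Plugging in: x_1* = (4·2/2.5)² = 10.24, x_2* = 139.7.
Expenditure on x_1: 2.5·10.24 = 25.6; share = 0.0839.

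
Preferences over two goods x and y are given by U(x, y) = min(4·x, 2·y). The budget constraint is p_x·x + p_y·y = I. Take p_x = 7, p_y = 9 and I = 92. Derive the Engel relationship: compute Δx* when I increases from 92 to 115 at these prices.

Leontief preferences: the optimum is at the kink where x/2 = y/4, i.e. y = 2·x.
Budget: p_x·x + p_y·2·x = I, so (2·p_x + 4·p_y)·x = 2·I.
Demand: x*(p_x,p_y,I) = 2·I/(2·p_x + 4·p_y), y* = 4·I/(2·p_x + 4·p_y).
Here 2·7 + 4·9 = 50, giving x* = 3.68.
At I' = 115: x* = 4.6. Change: 4.6 − 3.68 = 0.92.

Δx* = 0.92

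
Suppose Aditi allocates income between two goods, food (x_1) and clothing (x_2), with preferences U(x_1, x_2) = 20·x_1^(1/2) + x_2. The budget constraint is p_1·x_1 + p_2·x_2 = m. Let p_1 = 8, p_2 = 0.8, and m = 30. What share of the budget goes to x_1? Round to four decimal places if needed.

share on x_1 = 0.2667

Utility is quasi-linear in x_2; the FOC for x_1 is 10/√x_1 = p_1/p_2.
Solve: √x_1 = 10·p_2/p_1, so x_1*(p_1,p_2) = (10·p_2/p_1)², and x_2* = (m − p_1·x_1*)/p_2.
Plugging in: x_1* = (10·0.8/8)² = 1, x_2* = 27.5.
Expenditure on x_1: 8·1 = 8; share = 0.2667.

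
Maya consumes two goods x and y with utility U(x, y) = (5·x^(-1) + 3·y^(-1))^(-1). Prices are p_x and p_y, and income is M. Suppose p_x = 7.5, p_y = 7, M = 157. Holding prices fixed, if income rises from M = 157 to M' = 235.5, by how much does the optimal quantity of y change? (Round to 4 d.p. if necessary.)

MRS = MU_x/MU_y = (5/3)·(y/x)^(2). Set equal to p_x/p_y.
Solve for the ratio: y/x = [(3/5)·p_x/p_y]^(0.5).
With the ratio pinned down, the budget gives x* = M/(p_x + p_y·(y/x)) and y* = (y/x)·x*.
Numerically y/x = 0.801784, so x* = 157/(7.5 + 7·0.801784) = 11.9733 and y* = 0.801784·11.9733 = 9.6.
At M' = 235.5: y* = 14.4. Change: 14.4 − 9.6 = 4.8.

Δy* = 4.8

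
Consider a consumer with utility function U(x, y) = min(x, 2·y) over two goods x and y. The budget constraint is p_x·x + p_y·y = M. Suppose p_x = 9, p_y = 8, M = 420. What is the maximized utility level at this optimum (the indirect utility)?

V = 32.3077

Demand: x*(p_x,p_y,M) = 2·M/(2·p_x + p_y), y* = M/(2·p_x + p_y).
Here 2·9 + 8 = 26, giving x* = 32.3077 and y* = 16.1538.
Utility at the optimum: U(32.3077, 16.1538) = 32.3077.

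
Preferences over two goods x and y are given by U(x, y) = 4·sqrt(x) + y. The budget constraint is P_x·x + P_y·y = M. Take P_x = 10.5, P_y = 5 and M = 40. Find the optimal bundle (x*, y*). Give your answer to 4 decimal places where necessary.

x* = 0.907, y* = 6.0952

Solve: √x = 2·P_y/P_x, so x*(P_x,P_y) = (2·P_y/P_x)², and y* = (M − P_x·x*)/P_y.
Plugging in: x* = (2·5/10.5)² = 0.907, y* = 6.0952.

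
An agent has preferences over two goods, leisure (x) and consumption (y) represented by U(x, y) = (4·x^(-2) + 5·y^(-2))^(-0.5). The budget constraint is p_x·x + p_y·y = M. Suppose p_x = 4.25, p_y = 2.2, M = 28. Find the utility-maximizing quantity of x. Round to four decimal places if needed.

x* = 3.8881

From the CES first-order condition, (4/5)·(y/x)^(3) = p_x/p_y.
Solve for the ratio: y/x = [(5/4)·p_x/p_y]^(1/3).
With the ratio pinned down, the budget gives x* = M/(p_x + p_y·(y/x)) and y* = (y/x)·x*.
Numerically y/x = 1.341607, so x* = 28/(4.25 + 2.2·1.341607) = 3.8881.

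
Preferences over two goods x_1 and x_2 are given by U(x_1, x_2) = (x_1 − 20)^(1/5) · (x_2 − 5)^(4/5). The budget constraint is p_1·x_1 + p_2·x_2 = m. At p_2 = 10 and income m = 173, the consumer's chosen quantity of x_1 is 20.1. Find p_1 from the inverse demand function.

MRS = (1/4)·(x_2−5)/(x_1−20). Tangency with p_1/p_2 gives x_2−5 = 4·(p_1/p_2)·(x_1−20).
After buying the subsistence bundle (20, 5), a share 0.2 of the remaining income goes to x_1: x_1* = 20 + 0.2·(m − 20p_1 − 5p_2)/p_1.
Set x_1* = 20.1 in the demand function and solve for p_1: p_1 = 6.

p_1 = 6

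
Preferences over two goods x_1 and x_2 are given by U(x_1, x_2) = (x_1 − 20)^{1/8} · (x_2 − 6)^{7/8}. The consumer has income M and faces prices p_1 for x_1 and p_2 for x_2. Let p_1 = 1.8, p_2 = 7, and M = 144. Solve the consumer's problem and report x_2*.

x_2* = 14.25

After buying the subsistence bundle (20, 6), a share 0.125 of the remaining income goes to x_1: x_1* = 20 + 0.125·(M − 20p_1 − 6p_2)/p_1.
Discretionary income = 144 − 20·1.8 − 6·7 = 66; x_2* = 6 + 0.875·66/7 = 14.25.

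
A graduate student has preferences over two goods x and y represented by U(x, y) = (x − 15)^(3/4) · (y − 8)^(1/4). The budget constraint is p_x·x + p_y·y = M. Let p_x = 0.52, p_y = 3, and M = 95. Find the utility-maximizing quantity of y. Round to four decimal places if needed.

y* = 13.2667

Let x' = x−15, y' = y−8. MRS = 3·y'/x' = p_x/p_y.
Substituting into the budget: x* = 15 + 0.75·(M − 15·p_x − 8·p_y)/p_x, and y* = 8 + 0.25·(…)/p_y.
Discretionary income = 95 − 15·0.52 − 8·3 = 63.2; y* = 8 + 0.25·63.2/3 = 13.2667.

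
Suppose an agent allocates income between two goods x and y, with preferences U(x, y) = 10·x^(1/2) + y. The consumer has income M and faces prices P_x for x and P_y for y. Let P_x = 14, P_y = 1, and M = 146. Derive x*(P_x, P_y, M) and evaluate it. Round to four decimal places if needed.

x* = 0.1276

Set MRS = P_x/P_y: 5·x^(−1/2) = P_x/P_y.
Thus x* = (5·P_y/P_x)² — independent of M — with the rest of income spent on y.
Plugging in: x* = (5·1/14)² = 0.1276.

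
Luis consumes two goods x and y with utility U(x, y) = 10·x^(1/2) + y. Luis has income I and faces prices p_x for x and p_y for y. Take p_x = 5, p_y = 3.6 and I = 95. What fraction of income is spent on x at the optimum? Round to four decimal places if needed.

share on x = 0.6821

Utility is quasi-linear in y; the FOC for x is 5/√x = p_x/p_y.
Thus x* = (5·p_y/p_x)² — independent of I — with the rest of income spent on y.
Plugging in: x* = (5·3.6/5)² = 12.96, y* = 8.3889.
Expenditure on x: 5·12.96 = 64.8; share = 0.6821.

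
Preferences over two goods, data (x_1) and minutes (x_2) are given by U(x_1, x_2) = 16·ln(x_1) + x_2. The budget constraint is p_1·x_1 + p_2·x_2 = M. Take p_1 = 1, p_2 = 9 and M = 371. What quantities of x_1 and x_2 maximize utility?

MU_x_1 = 16/x_1, MU_x_2 = 1. Tangency: 16/x_1 = p_1/p_2.
So x_1*(p_1,p_2) = 16·p_2/p_1, independent of income; and x_2* = (M − 16·p_2)/p_2.
At the given prices: x_1* = 16·9/1 = 144, and x_2* = 25.2222.

x_1* = 144, x_2* = 25.2222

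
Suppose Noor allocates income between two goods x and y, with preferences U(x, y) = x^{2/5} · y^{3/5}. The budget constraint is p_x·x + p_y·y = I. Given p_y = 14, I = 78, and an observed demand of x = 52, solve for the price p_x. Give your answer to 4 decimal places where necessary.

p_x = 0.6

The MRS is (2/3)·y/x. Set MRS = p_x/p_y.
Rearranging, p_y·y = (3/2)·p_x·x. Substituting into the budget gives p_x·x·(1 + (3/2)) = I.
Demand: x*(p_x,p_y,I) = 0.4·I/p_x and y* = 0.6·I/p_y.
Set x* = 52 in the demand function and solve for p_x: p_x = 0.6.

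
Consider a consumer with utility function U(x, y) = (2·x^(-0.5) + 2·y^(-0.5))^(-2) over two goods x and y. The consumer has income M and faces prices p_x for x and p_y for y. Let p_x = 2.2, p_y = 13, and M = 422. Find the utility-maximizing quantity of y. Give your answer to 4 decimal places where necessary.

MRS = MU_x/MU_y = (y/x)^(1.5). Set equal to p_x/p_y.
Solve for the ratio: y/x = [p_x/p_y]^(2/3).
With the ratio pinned down, the budget gives x* = M/(p_x + p_y·(y/x)) and y* = (y/x)·x*.
Numerically y/x = 0.305952, so x* = 422/(2.2 + 13·0.305952) = 68.3138 and y* = 0.305952·68.3138 = 20.9007.

y* = 20.9007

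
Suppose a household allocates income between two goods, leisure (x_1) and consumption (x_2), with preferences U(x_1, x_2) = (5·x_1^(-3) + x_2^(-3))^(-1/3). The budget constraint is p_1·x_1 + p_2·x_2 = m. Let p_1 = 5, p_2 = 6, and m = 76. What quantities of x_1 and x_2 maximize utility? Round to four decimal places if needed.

x_1* = 8.6035, x_2* = 5.4971

From the CES first-order condition, 5·(x_2/x_1)^(4) = p_1/p_2.
Solve for the ratio: x_2/x_1 = [(1/5)·p_1/p_2]^(0.25).
With the ratio pinned down, the budget gives x_1* = m/(p_1 + p_2·(x_2/x_1)) and x_2* = (x_2/x_1)·x_1*.
Numerically x_2/x_1 = 0.638943, so x_1* = 76/(5 + 6·0.638943) = 8.6035 and x_2* = 0.638943·8.6035 = 5.4971.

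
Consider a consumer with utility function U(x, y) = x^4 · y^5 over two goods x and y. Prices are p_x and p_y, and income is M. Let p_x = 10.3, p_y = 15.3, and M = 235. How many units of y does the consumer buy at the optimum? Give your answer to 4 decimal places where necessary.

y* = 8.533

Demand: x*(p_x,p_y,M) = 4/9·M/p_x and y* = 5/9·M/p_y.
At p_x=10.3, p_y=15.3, M=235: y* = 5/9·235/15.3 = 8.533.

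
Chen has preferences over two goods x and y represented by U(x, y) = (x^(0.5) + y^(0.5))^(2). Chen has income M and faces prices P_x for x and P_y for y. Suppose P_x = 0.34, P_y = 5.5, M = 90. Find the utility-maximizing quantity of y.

y* = 0.9527

MU_x ∝ x^(-0.5), MU_y ∝ y^(-0.5), so MRS = (y/x)^(0.5) = P_x/P_y.
Solve for the ratio: y/x = [P_x/P_y]^(2).
With the ratio pinned down, the budget gives x* = M/(P_x + P_y·(y/x)) and y* = (y/x)·x*.
Numerically y/x = 0.003821, so x* = 90/(0.34 + 5.5·0.003821) = 249.2949 and y* = 0.003821·249.2949 = 0.9527.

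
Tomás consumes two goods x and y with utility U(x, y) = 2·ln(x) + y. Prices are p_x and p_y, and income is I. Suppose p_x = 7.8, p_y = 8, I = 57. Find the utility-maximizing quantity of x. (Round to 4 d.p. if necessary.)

MU_x = 2/x, MU_y = 1. Tangency: 2/x = p_x/p_y.
So x*(p_x,p_y) = 2·p_y/p_x, independent of income; and y* = (I − 2·p_y)/p_y.
At the given prices: x* = 2·8/7.8 = 2.0513.

x* = 2.0513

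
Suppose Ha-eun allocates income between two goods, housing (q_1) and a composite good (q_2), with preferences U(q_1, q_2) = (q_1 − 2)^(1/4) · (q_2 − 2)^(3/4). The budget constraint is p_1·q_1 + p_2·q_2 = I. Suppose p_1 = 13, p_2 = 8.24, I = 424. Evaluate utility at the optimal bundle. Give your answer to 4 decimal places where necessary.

V = 23.5433

Let q_1' = q_1−2, q_2' = q_2−2. MRS = (1/3)·q_2'/q_1' = p_1/p_2.
Substituting into the budget: q_1* = 2 + 0.25·(I − 2·p_1 − 2·p_2)/p_1, and q_2* = 2 + 0.75·(…)/p_2.
Discretionary income = 424 − 2·13 − 2·8.24 = 381.52; q_1* = 2 + 0.25·381.52/13 = 9.3369; q_2* = 2 + 0.75·381.52/8.24 = 36.7257.
Utility at the optimum: U(9.3369, 36.7257) = 23.5433.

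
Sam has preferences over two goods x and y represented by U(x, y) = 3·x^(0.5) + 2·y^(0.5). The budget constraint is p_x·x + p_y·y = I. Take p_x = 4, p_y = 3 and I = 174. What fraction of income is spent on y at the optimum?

MU_x ∝ 3·x^(-0.5), MU_y ∝ 2·y^(-0.5), so MRS = (3/2)·(y/x)^(0.5) = p_x/p_y.
Hence y/x = ((2/3)·p_x/p_y)^(1/(0.5)), i.e. raised to the 2 power.
Substitute y = (y/x)·x into the budget: x* = I/(p_x + p_y·(y/x)).
Numerically y/x = 0.790123, so x* = 174/(4 + 3·0.790123) = 27.314 and y* = 0.790123·27.314 = 21.5814.
Expenditure on y: 3·21.5814 = 64.7442; share = 0.3721.

share on y = 0.3721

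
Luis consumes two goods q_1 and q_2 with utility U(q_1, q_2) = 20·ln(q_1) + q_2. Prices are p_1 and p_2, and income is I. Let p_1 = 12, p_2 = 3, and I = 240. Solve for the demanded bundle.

So q_1*(p_1,p_2) = 20·p_2/p_1, independent of income; and q_2* = (I − 20·p_2)/p_2.
At the given prices: q_1* = 20·3/12 = 5, and q_2* = 60.

q_1* = 5, q_2* = 60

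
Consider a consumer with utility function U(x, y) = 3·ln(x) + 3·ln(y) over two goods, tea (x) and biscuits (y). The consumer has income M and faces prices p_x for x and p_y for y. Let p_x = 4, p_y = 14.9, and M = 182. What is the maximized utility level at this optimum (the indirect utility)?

V = 14.8022

The MRS is y/x. Set MRS = p_x/p_y.
So 3·p_y·y = 3·p_x·x; combined with the budget, a share 0.5 of income goes to x.
Demand: x*(p_x,p_y,M) = 0.5·M/p_x and y* = 0.5·M/p_y.
At p_x=4, p_y=14.9, M=182: x* = 0.5·182/4 = 22.75, y* = 6.1074.
Utility at the optimum: U(22.75, 6.1074) = 14.8022.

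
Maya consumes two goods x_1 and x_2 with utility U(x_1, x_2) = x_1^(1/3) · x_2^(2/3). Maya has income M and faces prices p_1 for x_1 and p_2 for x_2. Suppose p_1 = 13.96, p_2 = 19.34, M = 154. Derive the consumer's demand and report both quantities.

x_1* = 3.6772, x_2* = 5.3085

MU_x_1/MU_x_2 = (1/3·x_2)/(2/3·x_1); tangency sets this equal to p_1/p_2.
So 1/3·p_2·x_2 = 2/3·p_1·x_1; combined with the budget, a share 1/3 of income goes to x_1.
Demand: x_1*(p_1,p_2,M) = 1/3·M/p_1 and x_2* = 2/3·M/p_2.
At p_1=13.96, p_2=19.34, M=154: x_1* = 1/3·154/13.96 = 3.6772, x_2* = 5.3085.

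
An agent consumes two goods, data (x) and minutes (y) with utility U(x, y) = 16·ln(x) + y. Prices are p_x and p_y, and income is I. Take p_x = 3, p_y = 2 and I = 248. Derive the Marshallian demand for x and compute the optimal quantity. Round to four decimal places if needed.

MU_x = 16/x, MU_y = 1. Tangency: 16/x = p_x/p_y.
So x*(p_x,p_y) = 16·p_y/p_x, independent of income; and y* = (I − 16·p_y)/p_y.
At the given prices: x* = 16·2/3 = 10.6667.

x* = 10.6667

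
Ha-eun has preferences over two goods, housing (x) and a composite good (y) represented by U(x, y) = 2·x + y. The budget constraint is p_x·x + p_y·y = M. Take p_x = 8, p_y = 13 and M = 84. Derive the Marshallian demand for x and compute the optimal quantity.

Perfect substitutes: compare marginal utility per dollar. 2/p_x vs 1/p_y → 0.25 vs 0.0769.
x gives more utility per dollar, so spend all income on x: x* = M/p_x, y* = 0.
Numerically: x* = 10.5, y* = 0.

x* = 10.5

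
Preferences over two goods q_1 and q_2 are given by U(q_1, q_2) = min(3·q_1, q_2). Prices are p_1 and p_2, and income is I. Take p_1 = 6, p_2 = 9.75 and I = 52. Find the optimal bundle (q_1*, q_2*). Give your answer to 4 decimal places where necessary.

q_1* = 1.4752, q_2* = 4.4255

With perfect complements, no substitution: consume in ratio q_1:q_2 = 1:3.
Budget: p_1·q_1 + p_2·3·q_1 = I, so (p_1 + 3·p_2)·q_1 = I.
Demand: q_1*(p_1,p_2,I) = I/(p_1 + 3·p_2), q_2* = 3·I/(p_1 + 3·p_2).
Here 6 + 3·9.75 = 35.25, giving q_1* = 1.4752 and q_2* = 4.4255.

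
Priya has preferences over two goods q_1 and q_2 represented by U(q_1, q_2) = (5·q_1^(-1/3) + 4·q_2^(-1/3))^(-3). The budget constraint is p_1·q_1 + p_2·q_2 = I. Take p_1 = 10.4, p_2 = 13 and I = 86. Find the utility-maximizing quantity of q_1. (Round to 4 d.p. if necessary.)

MU_q_1 ∝ 5·q_1^(-4/3), MU_q_2 ∝ 4·q_2^(-4/3), so MRS = (5/4)·(q_2/q_1)^(4/3) = p_1/p_2.
Hence q_2/q_1 = ((4/5)·p_1/p_2)^(1/(4/3)), i.e. raised to the 0.75 power.
Substitute q_2 = (q_2/q_1)·q_1 into the budget: q_1* = I/(p_1 + p_2·(q_2/q_1)).
Numerically q_2/q_1 = 0.715542, so q_1* = 86/(10.4 + 13·0.715542) = 4.365.

q_1* = 4.365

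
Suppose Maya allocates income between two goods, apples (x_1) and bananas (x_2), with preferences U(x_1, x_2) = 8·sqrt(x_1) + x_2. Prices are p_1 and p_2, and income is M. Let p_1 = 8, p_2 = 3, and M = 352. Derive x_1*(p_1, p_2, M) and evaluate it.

x_1* = 2.25

Utility is quasi-linear in x_2; the FOC for x_1 is 4/√x_1 = p_1/p_2.
Thus x_1* = (4·p_2/p_1)² — independent of M — with the rest of income spent on x_2.
Plugging in: x_1* = (4·3/8)² = 2.25.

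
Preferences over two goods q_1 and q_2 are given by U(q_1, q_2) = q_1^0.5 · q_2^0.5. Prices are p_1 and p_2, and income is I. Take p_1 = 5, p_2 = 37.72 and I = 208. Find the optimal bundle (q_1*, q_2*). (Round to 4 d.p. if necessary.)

q_1* = 20.8, q_2* = 2.7572

MU_q_1/MU_q_2 = (0.5·q_2)/(0.5·q_1); tangency sets this equal to p_1/p_2.
So 0.5·p_2·q_2 = 0.5·p_1·q_1; combined with the budget, a share 0.5 of income goes to q_1.
Demand: q_1*(p_1,p_2,I) = 0.5·I/p_1 and q_2* = 0.5·I/p_2.
At p_1=5, p_2=37.72, I=208: q_1* = 0.5·208/5 = 20.8, q_2* = 2.7572.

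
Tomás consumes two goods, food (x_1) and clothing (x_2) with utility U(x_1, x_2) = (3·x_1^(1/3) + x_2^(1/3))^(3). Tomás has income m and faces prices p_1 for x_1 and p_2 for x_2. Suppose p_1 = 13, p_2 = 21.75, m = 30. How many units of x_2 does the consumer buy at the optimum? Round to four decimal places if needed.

From the CES first-order condition, 3·(x_2/x_1)^(2/3) = p_1/p_2.
Solve for the ratio: x_2/x_1 = [(1/3)·p_1/p_2]^(1.5).
Substitute x_2 = (x_2/x_1)·x_1 into the budget: x_1* = m/(p_1 + p_2·(x_2/x_1)).
Numerically x_2/x_1 = 0.088929, so x_1* = 30/(13 + 21.75·0.088929) = 2.0088 and x_2* = 0.088929·2.0088 = 0.1786.

x_2* = 0.1786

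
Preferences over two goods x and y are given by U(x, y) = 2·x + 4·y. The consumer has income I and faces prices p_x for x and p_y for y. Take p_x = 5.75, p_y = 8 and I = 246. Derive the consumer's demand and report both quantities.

x* = 0, y* = 30.75

Perfect substitutes: compare marginal utility per dollar. 2/p_x vs 4/p_y → 0.3478 vs 0.5.
y gives more utility per dollar, so spend all income on y: y* = I/p_y, x* = 0.
Numerically: x* = 0, y* = 30.75.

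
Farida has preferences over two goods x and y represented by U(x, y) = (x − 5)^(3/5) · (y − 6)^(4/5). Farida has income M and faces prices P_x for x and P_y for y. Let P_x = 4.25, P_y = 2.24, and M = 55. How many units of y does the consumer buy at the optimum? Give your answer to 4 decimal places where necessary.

This is Cobb-Douglas in (x−5, y−6): tangency gives 0.6·P_y·(y−6) = 0.8·P_x·(x−5).
Substituting into the budget: x* = 5 + 3/7·(M − 5·P_x − 6·P_y)/P_x, and y* = 6 + 4/7·(…)/P_y.
Discretionary income = 55 − 5·4.25 − 6·2.24 = 20.31; y* = 6 + 4/7·20.31/2.24 = 11.1811.

y* = 11.1811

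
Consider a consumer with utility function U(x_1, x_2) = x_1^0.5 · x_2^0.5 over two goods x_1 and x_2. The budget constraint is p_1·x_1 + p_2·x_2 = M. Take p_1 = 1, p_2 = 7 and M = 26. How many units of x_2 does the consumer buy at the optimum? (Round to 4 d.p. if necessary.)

x_2* = 1.8571

Tangency: MRS = x_2/x_1 = p_1/p_2.
Rearranging, p_2·x_2 = p_1·x_1. Substituting into the budget gives p_1·x_1·(1 + 1) = M.
Demand: x_1*(p_1,p_2,M) = 0.5·M/p_1 and x_2* = 0.5·M/p_2.
At p_1=1, p_2=7, M=26: x_2* = 0.5·26/7 = 1.8571.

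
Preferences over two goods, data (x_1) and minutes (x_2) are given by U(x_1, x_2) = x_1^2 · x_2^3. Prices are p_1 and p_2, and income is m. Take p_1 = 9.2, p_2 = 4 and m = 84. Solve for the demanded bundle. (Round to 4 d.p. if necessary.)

x_1* = 3.6522, x_2* = 12.6

Tangency: MRS = (2/3)·x_2/x_1 = p_1/p_2.
Rearranging, p_2·x_2 = (3/2)·p_1·x_1. Substituting into the budget gives p_1·x_1·(1 + (3/2)) = m.
Demand: x_1*(p_1,p_2,m) = 0.4·m/p_1 and x_2* = 0.6·m/p_2.
At p_1=9.2, p_2=4, m=84: x_1* = 0.4·84/9.2 = 3.6522, x_2* = 12.6.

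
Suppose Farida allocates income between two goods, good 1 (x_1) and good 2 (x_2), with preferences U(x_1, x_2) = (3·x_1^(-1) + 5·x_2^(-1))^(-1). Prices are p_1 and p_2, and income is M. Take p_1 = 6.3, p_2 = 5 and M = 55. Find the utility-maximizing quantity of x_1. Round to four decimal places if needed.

x_1* = 4.0603

MRS = MU_x_1/MU_x_2 = (3/5)·(x_2/x_1)^(2). Set equal to p_1/p_2.
Solve for the ratio: x_2/x_1 = [(5/3)·p_1/p_2]^(0.5).
Substitute x_2 = (x_2/x_1)·x_1 into the budget: x_1* = M/(p_1 + p_2·(x_2/x_1)).
Numerically x_2/x_1 = 1.449138, so x_1* = 55/(6.3 + 5·1.449138) = 4.0603.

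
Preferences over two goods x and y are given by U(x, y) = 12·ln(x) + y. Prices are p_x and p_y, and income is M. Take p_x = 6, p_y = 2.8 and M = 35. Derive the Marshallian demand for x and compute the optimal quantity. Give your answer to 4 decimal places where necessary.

x* = 5.6

Set MRS = p_x/p_y: (12/x)/1 = p_x/p_y.
So x*(p_x,p_y) = 12·p_y/p_x, independent of income; and y* = (M − 12·p_y)/p_y.
At the given prices: x* = 12·2.8/6 = 5.6.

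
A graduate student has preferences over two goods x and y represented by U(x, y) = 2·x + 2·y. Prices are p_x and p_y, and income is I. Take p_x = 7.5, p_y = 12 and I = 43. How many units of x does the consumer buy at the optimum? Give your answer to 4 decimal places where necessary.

x* = 5.7333

Linear utility — the consumer picks whichever good has higher MU/price: 2/7.5 = 0.2667 vs 2/12 = 0.1667.
x gives more utility per dollar, so spend all income on x: x* = I/p_x, y* = 0.
Numerically: x* = 5.7333, y* = 0.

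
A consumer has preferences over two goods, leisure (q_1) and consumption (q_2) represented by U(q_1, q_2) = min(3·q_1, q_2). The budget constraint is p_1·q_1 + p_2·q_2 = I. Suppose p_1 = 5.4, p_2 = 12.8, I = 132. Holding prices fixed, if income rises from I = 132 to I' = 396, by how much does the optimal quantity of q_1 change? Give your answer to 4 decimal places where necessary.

Δq_1* = 6.0274

Leontief preferences: the optimum is at the kink where q_1/1 = q_2/3, i.e. q_2 = 3·q_1.
Budget: p_1·q_1 + p_2·3·q_1 = I, so (p_1 + 3·p_2)·q_1 = I.
Demand: q_1*(p_1,p_2,I) = I/(p_1 + 3·p_2), q_2* = 3·I/(p_1 + 3·p_2).
Here 5.4 + 3·12.8 = 43.8, giving q_1* = 3.0137.
At I' = 396: q_1* = 9.0411. Change: 9.0411 − 3.0137 = 6.0274.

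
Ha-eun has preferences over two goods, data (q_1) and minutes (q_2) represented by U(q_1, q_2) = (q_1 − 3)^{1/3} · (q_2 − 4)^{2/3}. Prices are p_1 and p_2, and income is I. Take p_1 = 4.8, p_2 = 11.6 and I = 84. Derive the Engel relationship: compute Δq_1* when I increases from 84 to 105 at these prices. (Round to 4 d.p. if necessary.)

Δq_1* = 1.4583

Let q_1' = q_1−3, q_2' = q_2−4. MRS = (1/2)·q_2'/q_1' = p_1/p_2.
Substituting into the budget: q_1* = 3 + 1/3·(I − 3·p_1 − 4·p_2)/p_1, and q_2* = 4 + 2/3·(…)/p_2.
Discretionary income = 84 − 3·4.8 − 4·11.6 = 23.2; q_1* = 3 + 1/3·23.2/4.8 = 4.6111.
At I' = 105: q_1* = 6.0694. Change: 6.0694 − 4.6111 = 1.4583.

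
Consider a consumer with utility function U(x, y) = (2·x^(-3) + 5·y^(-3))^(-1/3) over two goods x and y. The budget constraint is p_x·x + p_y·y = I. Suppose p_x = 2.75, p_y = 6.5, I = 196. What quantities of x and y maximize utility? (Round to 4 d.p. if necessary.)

x* = 20.981, y* = 21.2773

MU_x ∝ 2·x^(-4), MU_y ∝ 5·y^(-4), so MRS = (2/5)·(y/x)^(4) = p_x/p_y.
Hence y/x = ((5/2)·p_x/p_y)^(1/(4)), i.e. raised to the 0.25 power.
With the ratio pinned down, the budget gives x* = I/(p_x + p_y·(y/x)) and y* = (y/x)·x*.
Numerically y/x = 1.014121, so x* = 196/(2.75 + 6.5·1.014121) = 20.981 and y* = 1.014121·20.981 = 21.2773.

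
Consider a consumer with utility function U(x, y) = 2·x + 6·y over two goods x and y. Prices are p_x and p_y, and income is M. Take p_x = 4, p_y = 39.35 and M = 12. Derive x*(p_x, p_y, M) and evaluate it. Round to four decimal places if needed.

x* = 3

Linear utility — the consumer picks whichever good has higher MU/price: 2/4 = 0.5 vs 6/39.35 = 0.1525.
x gives more utility per dollar, so spend all income on x: x* = M/p_x, y* = 0.
Numerically: x* = 3, y* = 0.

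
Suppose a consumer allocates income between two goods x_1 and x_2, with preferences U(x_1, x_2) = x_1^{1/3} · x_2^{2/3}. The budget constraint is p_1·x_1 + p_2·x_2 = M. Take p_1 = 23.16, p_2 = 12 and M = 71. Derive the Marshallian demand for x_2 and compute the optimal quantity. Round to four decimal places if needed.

x_2* = 3.9444

MU_x_1/MU_x_2 = (1/3·x_2)/(2/3·x_1); tangency sets this equal to p_1/p_2.
Rearranging, p_2·x_2 = 2·p_1·x_1. Substituting into the budget gives p_1·x_1·(1 + 2) = M.
Demand: x_1*(p_1,p_2,M) = 1/3·M/p_1 and x_2* = 2/3·M/p_2.
At p_1=23.16, p_2=12, M=71: x_2* = 2/3·71/12 = 3.9444.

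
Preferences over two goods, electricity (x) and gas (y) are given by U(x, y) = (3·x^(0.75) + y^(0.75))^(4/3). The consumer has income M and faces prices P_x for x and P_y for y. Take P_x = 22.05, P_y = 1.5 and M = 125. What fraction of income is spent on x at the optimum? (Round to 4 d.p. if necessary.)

MU_x ∝ 3·x^(-0.25), MU_y ∝ y^(-0.25), so MRS = 3·(y/x)^(0.25) = P_x/P_y.
Solve for the ratio: y/x = [(1/3)·P_x/P_y]^(4).
Substitute y = (y/x)·x into the budget: x* = M/(P_x + P_y·(y/x)).
Numerically y/x = 576.4801, so x* = 125/(22.05 + 1.5·576.4801) = 0.141 and y* = 576.4801·0.141 = 81.2612.
Expenditure on x: 22.05·0.141 = 3.1082; share = 0.0249.

share on x = 0.0249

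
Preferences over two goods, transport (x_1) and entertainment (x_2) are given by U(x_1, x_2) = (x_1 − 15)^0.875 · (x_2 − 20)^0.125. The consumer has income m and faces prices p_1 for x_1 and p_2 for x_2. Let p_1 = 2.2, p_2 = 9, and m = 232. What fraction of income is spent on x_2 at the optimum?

share on x_2 = 0.7861

Let x_1' = x_1−15, x_2' = x_2−20. MRS = 7·x_2'/x_1' = p_1/p_2.
After buying the subsistence bundle (15, 20), a share 0.875 of the remaining income goes to x_1: x_1* = 15 + 0.875·(m − 15p_1 − 20p_2)/p_1.
Discretionary income = 232 − 15·2.2 − 20·9 = 19; x_1* = 15 + 0.875·19/2.2 = 22.5568; x_2* = 20 + 0.125·19/9 = 20.2639.
Expenditure on x_2: 9·20.2639 = 182.375; share = 0.7861.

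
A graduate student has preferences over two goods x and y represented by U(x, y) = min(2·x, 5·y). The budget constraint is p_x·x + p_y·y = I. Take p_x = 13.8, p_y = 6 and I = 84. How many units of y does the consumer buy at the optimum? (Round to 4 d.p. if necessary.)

y* = 2.0741

Leontief preferences: the optimum is at the kink where x/5 = y/2, i.e. y = (2/5)·x.
Budget: p_x·x + p_y·(2/5)·x = I, so (5·p_x + 2·p_y)·x = 5·I.
Demand: x*(p_x,p_y,I) = 5·I/(5·p_x + 2·p_y), y* = 2·I/(5·p_x + 2·p_y).
Here 5·13.8 + 2·6 = 81, giving y* = 2.0741.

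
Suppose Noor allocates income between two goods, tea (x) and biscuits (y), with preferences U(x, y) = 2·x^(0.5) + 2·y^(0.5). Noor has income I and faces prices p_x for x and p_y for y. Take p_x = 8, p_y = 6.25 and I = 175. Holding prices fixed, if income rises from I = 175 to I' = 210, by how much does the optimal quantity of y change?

Δy* = 3.1439

MU_x ∝ 2·x^(-0.5), MU_y ∝ 2·y^(-0.5), so MRS = (y/x)^(0.5) = p_x/p_y.
Solve for the ratio: y/x = [p_x/p_y]^(2).
Substitute y = (y/x)·x into the budget: x* = I/(p_x + p_y·(y/x)).
Numerically y/x = 1.6384, so x* = 175/(8 + 6.25·1.6384) = 9.5943 and y* = 1.6384·9.5943 = 15.7193.
At I' = 210: y* = 18.8632. Change: 18.8632 − 15.7193 = 3.1439.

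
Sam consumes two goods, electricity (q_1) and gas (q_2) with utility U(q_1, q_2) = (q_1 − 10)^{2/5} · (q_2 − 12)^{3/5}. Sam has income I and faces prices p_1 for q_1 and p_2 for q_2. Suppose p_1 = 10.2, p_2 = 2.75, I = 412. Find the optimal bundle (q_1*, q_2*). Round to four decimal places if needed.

q_1* = 20.8627, q_2* = 72.4364

MRS = (2/3)·(q_2−12)/(q_1−10). Tangency with p_1/p_2 gives q_2−12 = (3/2)·(p_1/p_2)·(q_1−10).
After buying the subsistence bundle (10, 12), a share 0.4 of the remaining income goes to q_1: q_1* = 10 + 0.4·(I − 10p_1 − 12p_2)/p_1.
Discretionary income = 412 − 10·10.2 − 12·2.75 = 277; q_1* = 10 + 0.4·277/10.2 = 20.8627; q_2* = 12 + 0.6·277/2.75 = 72.4364.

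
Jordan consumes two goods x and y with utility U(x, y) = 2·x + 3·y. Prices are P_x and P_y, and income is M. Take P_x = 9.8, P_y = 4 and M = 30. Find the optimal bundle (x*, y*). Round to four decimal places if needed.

x* = 0, y* = 7.5

Perfect substitutes: compare marginal utility per dollar. 2/P_x vs 3/P_y → 0.2041 vs 0.75.
y gives more utility per dollar, so spend all income on y: y* = M/P_y, x* = 0.
Numerically: x* = 0, y* = 7.5.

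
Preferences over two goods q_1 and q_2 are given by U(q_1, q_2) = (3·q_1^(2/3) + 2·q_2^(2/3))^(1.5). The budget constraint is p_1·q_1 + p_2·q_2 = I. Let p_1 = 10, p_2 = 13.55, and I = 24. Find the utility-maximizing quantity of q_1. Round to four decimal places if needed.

From the CES first-order condition, (3/2)·(q_2/q_1)^(1/3) = p_1/p_2.
Hence q_2/q_1 = ((2/3)·p_1/p_2)^(1/(1/3)), i.e. raised to the 3 power.
Substitute q_2 = (q_2/q_1)·q_1 into the budget: q_1* = I/(p_1 + p_2·(q_2/q_1)).
Numerically q_2/q_1 = 0.119099, so q_1* = 24/(10 + 13.55·0.119099) = 2.0665.

q_1* = 2.0665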